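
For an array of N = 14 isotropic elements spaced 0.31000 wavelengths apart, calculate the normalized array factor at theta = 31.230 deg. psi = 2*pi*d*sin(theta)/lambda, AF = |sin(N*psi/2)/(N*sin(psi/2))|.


psi = 2*pi*0.31000*sin(31.230 deg) = 1.009879 rad
AF = |sin(14*1.009879/2) / (14*sin(1.009879/2))| = 0.1045

0.1045


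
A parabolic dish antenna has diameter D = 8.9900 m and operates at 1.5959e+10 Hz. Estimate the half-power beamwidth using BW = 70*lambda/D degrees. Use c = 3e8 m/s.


lambda = c / f = 3.0000e+08 / 1.5959e+10 = 0.01879817 m
BW = 70 * 0.01879817 / 8.9900 = 0.1464 deg

0.1464 deg


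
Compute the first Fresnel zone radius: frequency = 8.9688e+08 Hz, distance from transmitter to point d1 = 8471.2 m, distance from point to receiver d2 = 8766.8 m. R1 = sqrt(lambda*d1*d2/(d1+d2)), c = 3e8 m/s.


lambda = c / f = 3.0000e+08 / 8.9688e+08 = 0.3344929 m
R1 = sqrt(0.3344929 * 8471.2 * 8766.8 / (8471.2 + 8766.8)) = 37.96 m

37.96 m


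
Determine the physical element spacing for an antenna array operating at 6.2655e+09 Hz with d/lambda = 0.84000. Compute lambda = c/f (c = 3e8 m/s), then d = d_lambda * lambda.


lambda = c / f = 3.0000e+08 / 6.2655e+09 = 0.04788125 m
d = 0.84000 * 0.04788125 = 0.04022 m

0.04022 m


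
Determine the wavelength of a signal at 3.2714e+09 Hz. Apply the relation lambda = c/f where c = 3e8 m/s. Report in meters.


lambda = c / f = 3.0000e+08 / 3.2714e+09 = 0.09170 m

0.09170 m


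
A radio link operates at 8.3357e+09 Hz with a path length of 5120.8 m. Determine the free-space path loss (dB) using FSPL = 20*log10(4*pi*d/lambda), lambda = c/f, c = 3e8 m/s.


lambda = c / f = 3.0000e+08 / 8.3357e+09 = 0.03598978 m
FSPL = 20 * log10(4*pi*5120.8/0.03598978) = 125.0 dB

125.0 dB


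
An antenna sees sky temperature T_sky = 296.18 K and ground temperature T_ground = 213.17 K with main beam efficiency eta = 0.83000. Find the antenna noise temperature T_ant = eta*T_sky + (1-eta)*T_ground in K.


T_ant = 0.83000 * 296.18 + (1 - 0.83000) * 213.17 = 282.1 K

282.1 K


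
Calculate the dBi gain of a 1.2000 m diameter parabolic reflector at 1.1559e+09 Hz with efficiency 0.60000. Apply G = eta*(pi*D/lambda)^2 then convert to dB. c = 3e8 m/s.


lambda = c / f = 3.0000e+08 / 1.1559e+09 = 0.2595380 m
G_linear = 0.60000 * (pi * 1.2000 / 0.2595380)^2 = 126.5936
G_dBi = 10 * log10(126.5936) = 21.02 dBi

21.02 dBi


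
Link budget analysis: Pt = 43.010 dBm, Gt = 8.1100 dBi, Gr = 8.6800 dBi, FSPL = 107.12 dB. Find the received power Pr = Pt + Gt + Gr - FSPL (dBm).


Pr = 43.010 + 8.1100 + 8.6800 - 107.12 = -47.32 dBm

-47.32 dBm


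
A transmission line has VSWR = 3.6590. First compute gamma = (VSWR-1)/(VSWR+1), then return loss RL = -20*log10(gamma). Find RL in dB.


gamma = (3.6590 - 1) / (3.6590 + 1) = 0.5707233
RL = -20 * log10(0.5707233) = 4.871 dB

4.871 dB


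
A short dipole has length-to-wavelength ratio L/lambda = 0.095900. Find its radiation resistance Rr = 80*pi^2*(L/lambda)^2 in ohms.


Rr = 80 * pi^2 * (0.095900)^2 = 80 * 9.869604 * 9.196810e-03 = 7.262 ohm

7.262 ohm


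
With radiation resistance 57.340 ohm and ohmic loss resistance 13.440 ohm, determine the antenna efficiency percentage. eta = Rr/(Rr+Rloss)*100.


eta = 57.340 / (57.340 + 13.440) * 100 = 81.01%

81.01%


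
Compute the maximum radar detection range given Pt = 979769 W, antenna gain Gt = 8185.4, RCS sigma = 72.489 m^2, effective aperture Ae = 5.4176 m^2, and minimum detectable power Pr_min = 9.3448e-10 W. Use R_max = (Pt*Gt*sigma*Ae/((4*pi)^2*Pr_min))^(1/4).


R^4 = 979769*8185.4*72.489*5.4176 / ((4*pi)^2 * 9.3448e-10) = 2.134287e+19
R_max = 2.134287e+19^0.25 = 67969 m

67969 m


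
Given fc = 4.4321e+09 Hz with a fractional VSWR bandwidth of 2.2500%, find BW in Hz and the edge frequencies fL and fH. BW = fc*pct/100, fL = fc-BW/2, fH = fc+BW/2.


BW = 4.4321e+09 * 2.2500/100 = 9.972225e+07 Hz
fL = 4.4321e+09 - 9.972225e+07/2 = 4.382e+09 Hz
fH = 4.4321e+09 + 9.972225e+07/2 = 4.482e+09 Hz

BW=9.972e+07 Hz, fL=4.382e+09 Hz, fH=4.482e+09 Hz


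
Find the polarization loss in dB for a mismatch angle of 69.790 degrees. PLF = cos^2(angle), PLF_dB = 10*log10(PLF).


PLF_linear = cos^2(69.790 deg) = 0.1193440
PLF_dB = 10 * log10(0.1193440) = -9.232 dB

-9.232 dB


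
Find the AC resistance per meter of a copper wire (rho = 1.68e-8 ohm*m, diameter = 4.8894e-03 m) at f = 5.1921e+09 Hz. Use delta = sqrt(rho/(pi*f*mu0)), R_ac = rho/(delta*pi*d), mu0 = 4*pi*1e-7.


delta = sqrt(1.68e-8 / (pi * 5.1921e+09 * 4*pi*1e-7)) = 9.053224e-07 m
R_ac = 1.68e-8 / (9.053224e-07 * pi * 4.8894e-03) = 1.208 ohm/m

1.208 ohm/m


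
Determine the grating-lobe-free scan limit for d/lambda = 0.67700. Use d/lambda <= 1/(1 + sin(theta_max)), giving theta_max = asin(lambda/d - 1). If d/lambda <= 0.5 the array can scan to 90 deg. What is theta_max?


lambda/d - 1 = 1/0.67700 - 1 = 0.4771049
theta_max = asin(0.4771049) = 28.50 deg

28.50 deg


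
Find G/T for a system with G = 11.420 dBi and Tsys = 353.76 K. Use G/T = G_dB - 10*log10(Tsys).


G/T = 11.420 - 10*log10(353.76) = 11.420 - 25.48709 = -14.07 dB/K

-14.07 dB/K


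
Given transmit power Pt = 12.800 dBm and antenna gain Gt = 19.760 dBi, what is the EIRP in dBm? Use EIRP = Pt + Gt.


EIRP = Pt + Gt = 12.800 + 19.760 = 32.56 dBm

32.56 dBm


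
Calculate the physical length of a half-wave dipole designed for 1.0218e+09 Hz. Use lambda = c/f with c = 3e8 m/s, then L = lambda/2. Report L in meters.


lambda = c / f = 3.0000e+08 / 1.0218e+09 = 0.2935995 m
L = lambda / 2 = 0.2935995 / 2 = 0.1468 m

0.1468 m


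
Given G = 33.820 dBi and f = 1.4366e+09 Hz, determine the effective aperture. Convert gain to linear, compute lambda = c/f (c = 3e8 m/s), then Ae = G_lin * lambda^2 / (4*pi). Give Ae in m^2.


lambda = c / f = 3.0000e+08 / 1.4366e+09 = 0.2088264 m
G_linear = 10^(33.820/10) = 2409.905
Ae = G_linear * lambda^2 / (4*pi) = 2409.905 * 0.2088264^2 / (4*pi) = 8.363 m^2

8.363 m^2


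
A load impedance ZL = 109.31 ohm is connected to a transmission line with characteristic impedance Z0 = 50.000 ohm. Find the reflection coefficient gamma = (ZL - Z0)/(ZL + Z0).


gamma = (109.31 - 50.000) / (109.31 + 50.000) = 0.3723

0.3723


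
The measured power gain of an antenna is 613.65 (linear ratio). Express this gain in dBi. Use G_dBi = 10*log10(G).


G_dBi = 10 * log10(613.65) = 27.88 dBi

27.88 dBi


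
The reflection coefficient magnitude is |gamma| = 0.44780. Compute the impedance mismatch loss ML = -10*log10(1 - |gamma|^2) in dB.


ML = -10 * log10(1 - 0.44780^2) = -10 * log10(0.79947516) = 0.9720 dB

0.9720 dB


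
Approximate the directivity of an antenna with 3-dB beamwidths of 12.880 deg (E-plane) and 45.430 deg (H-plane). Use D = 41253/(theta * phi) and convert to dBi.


D_linear = 41253 / (12.880 * 45.430) = 70.50127
D_dBi = 10 * log10(70.50127) = 18.48 dBi

18.48 dBi


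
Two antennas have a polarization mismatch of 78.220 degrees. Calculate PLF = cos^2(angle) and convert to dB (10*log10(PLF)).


PLF_linear = cos^2(78.220 deg) = 0.04167900
PLF_dB = 10 * log10(0.04167900) = -13.80 dB

-13.80 dB


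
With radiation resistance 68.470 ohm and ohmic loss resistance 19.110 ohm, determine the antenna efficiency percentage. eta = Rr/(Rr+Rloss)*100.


eta = 68.470 / (68.470 + 19.110) * 100 = 78.18%

78.18%


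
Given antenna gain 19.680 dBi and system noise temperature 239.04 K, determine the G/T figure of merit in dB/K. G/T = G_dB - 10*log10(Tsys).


G/T = 19.680 - 10*log10(239.04) = 19.680 - 23.78471 = -4.105 dB/K

-4.105 dB/K


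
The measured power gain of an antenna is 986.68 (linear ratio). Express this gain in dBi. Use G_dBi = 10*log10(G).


G_dBi = 10 * log10(986.68) = 29.94 dBi

29.94 dBi


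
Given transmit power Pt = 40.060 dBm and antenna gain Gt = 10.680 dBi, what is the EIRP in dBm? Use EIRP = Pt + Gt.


EIRP = Pt + Gt = 40.060 + 10.680 = 50.74 dBm

50.74 dBm


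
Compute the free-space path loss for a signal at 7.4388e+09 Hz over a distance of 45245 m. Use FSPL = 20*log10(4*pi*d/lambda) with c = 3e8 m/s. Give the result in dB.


lambda = c / f = 3.0000e+08 / 7.4388e+09 = 0.04032909 m
FSPL = 20 * log10(4*pi*45245/0.04032909) = 143.0 dB

143.0 dB


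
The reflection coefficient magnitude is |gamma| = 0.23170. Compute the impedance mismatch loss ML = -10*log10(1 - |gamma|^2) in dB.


ML = -10 * log10(1 - 0.23170^2) = -10 * log10(0.94631511) = 0.2396 dB

0.2396 dB


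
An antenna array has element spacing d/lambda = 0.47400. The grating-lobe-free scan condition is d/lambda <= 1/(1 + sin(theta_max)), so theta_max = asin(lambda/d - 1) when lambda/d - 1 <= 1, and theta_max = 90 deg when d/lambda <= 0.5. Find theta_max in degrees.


lambda/d - 1 = 1/0.47400 - 1 = 1.109705 >= 1
d/lambda <= 0.5, so the array can scan to endfire without grating lobes: theta_max = 90 deg

90 deg


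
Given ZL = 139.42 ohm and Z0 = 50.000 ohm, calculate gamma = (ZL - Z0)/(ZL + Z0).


gamma = (139.42 - 50.000) / (139.42 + 50.000) = 0.4721

0.4721


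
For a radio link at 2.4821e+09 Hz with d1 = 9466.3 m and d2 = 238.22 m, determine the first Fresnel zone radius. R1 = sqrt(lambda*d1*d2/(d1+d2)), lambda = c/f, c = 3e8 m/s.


lambda = c / f = 3.0000e+08 / 2.4821e+09 = 0.1208654 m
R1 = sqrt(0.1208654 * 9466.3 * 238.22 / (9466.3 + 238.22)) = 5.300 m

5.300 m


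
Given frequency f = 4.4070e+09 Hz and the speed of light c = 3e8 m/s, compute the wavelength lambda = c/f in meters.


lambda = c / f = 3.0000e+08 / 4.4070e+09 = 0.06807 m

0.06807 m


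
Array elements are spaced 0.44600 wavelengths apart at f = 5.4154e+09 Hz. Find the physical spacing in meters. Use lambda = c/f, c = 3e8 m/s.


lambda = c / f = 3.0000e+08 / 5.4154e+09 = 0.05539757 m
d = 0.44600 * 0.05539757 = 0.02471 m

0.02471 m


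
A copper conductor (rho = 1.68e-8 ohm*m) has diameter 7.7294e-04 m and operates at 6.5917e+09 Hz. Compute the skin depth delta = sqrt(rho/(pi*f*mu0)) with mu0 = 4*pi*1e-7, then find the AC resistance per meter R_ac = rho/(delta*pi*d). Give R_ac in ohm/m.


delta = sqrt(1.68e-8 / (pi * 6.5917e+09 * 4*pi*1e-7)) = 8.034818e-07 m
R_ac = 1.68e-8 / (8.034818e-07 * pi * 7.7294e-04) = 8.611 ohm/m

8.611 ohm/m


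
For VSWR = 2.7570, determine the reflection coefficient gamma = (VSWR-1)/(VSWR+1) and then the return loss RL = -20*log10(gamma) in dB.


gamma = (2.7570 - 1) / (2.7570 + 1) = 0.4676604
RL = -20 * log10(0.4676604) = 6.601 dB

6.601 dB


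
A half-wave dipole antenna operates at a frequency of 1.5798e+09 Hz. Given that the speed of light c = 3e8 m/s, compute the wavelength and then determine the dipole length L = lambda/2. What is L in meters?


lambda = c / f = 3.0000e+08 / 1.5798e+09 = 0.1898975 m
L = lambda / 2 = 0.1898975 / 2 = 0.09495 m

0.09495 m


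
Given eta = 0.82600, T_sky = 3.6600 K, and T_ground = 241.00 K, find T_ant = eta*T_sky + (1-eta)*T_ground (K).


T_ant = 0.82600 * 3.6600 + (1 - 0.82600) * 241.00 = 44.96 K

44.96 K


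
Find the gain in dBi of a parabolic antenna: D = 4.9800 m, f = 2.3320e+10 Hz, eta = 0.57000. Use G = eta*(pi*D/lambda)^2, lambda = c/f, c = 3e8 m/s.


lambda = c / f = 3.0000e+08 / 2.3320e+10 = 0.01286449 m
G_linear = 0.57000 * (pi * 4.9800 / 0.01286449)^2 = 843039.9
G_dBi = 10 * log10(843039.9) = 59.26 dBi

59.26 dBi


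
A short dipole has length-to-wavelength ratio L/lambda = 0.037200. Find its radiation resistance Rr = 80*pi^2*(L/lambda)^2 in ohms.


Rr = 80 * pi^2 * (0.037200)^2 = 80 * 9.869604 * 1.383840e-03 = 1.093 ohm

1.093 ohm


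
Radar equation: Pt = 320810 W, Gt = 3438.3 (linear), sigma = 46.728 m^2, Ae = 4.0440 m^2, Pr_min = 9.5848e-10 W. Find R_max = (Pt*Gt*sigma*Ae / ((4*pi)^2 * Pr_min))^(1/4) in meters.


R^4 = 320810*3438.3*46.728*4.0440 / ((4*pi)^2 * 9.5848e-10) = 1.377137e+18
R_max = 1.377137e+18^0.25 = 34257 m

34257 m


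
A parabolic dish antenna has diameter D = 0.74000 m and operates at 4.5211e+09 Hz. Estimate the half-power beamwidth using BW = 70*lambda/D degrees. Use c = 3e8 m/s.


lambda = c / f = 3.0000e+08 / 4.5211e+09 = 0.06635553 m
BW = 70 * 0.06635553 / 0.74000 = 6.277 deg

6.277 deg


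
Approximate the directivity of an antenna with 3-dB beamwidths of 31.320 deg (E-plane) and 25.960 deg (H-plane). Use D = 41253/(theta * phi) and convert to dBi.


D_linear = 41253 / (31.320 * 25.960) = 50.73750
D_dBi = 10 * log10(50.73750) = 17.05 dBi

17.05 dBi


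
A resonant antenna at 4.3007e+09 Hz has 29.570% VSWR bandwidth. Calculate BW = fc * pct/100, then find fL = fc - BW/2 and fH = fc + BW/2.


BW = 4.3007e+09 * 29.570/100 = 1.271717e+09 Hz
fL = 4.3007e+09 - 1.271717e+09/2 = 3.665e+09 Hz
fH = 4.3007e+09 + 1.271717e+09/2 = 4.937e+09 Hz

BW=1.272e+09 Hz, fL=3.665e+09 Hz, fH=4.937e+09 Hz


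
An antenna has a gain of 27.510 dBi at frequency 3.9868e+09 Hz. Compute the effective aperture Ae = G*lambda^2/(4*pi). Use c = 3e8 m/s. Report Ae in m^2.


lambda = c / f = 3.0000e+08 / 3.9868e+09 = 0.07524832 m
G_linear = 10^(27.510/10) = 563.6377
Ae = G_linear * lambda^2 / (4*pi) = 563.6377 * 0.07524832^2 / (4*pi) = 0.2540 m^2

0.2540 m^2


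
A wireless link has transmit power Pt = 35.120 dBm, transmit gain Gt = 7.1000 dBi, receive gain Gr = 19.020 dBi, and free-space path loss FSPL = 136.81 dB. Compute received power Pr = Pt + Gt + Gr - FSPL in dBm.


Pr = 35.120 + 7.1000 + 19.020 - 136.81 = -75.57 dBm

-75.57 dBm


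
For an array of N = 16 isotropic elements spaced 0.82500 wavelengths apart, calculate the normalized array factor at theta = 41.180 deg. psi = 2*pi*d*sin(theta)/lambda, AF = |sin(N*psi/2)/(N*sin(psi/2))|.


psi = 2*pi*0.82500*sin(41.180 deg) = 3.413039 rad
AF = |sin(16*3.413039/2) / (16*sin(3.413039/2))| = 0.05203

0.05203


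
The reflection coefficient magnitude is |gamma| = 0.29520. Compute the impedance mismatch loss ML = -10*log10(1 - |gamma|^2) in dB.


ML = -10 * log10(1 - 0.29520^2) = -10 * log10(0.91285696) = 0.3960 dB

0.3960 dB


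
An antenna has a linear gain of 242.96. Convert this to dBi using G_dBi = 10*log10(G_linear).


G_dBi = 10 * log10(242.96) = 23.86 dBi

23.86 dBi


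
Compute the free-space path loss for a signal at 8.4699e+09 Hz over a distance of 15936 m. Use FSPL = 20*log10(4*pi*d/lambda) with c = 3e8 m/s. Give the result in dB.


lambda = c / f = 3.0000e+08 / 8.4699e+09 = 0.03541954 m
FSPL = 20 * log10(4*pi*15936/0.03541954) = 135.0 dB

135.0 dB


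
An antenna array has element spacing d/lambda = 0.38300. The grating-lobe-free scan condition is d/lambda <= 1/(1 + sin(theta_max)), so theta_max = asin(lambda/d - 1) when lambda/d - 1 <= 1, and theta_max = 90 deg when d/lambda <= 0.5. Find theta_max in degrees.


lambda/d - 1 = 1/0.38300 - 1 = 1.610966 >= 1
d/lambda <= 0.5, so the array can scan to endfire without grating lobes: theta_max = 90 deg

90 deg


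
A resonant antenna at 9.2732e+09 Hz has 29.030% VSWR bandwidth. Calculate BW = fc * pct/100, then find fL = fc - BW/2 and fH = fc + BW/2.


BW = 9.2732e+09 * 29.030/100 = 2.692010e+09 Hz
fL = 9.2732e+09 - 2.692010e+09/2 = 7.927e+09 Hz
fH = 9.2732e+09 + 2.692010e+09/2 = 1.062e+10 Hz

BW=2.692e+09 Hz, fL=7.927e+09 Hz, fH=1.062e+10 Hz


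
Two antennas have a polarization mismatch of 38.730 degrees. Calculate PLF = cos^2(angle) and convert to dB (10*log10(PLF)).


PLF_linear = cos^2(38.730 deg) = 0.6085606
PLF_dB = 10 * log10(0.6085606) = -2.157 dB

-2.157 dB


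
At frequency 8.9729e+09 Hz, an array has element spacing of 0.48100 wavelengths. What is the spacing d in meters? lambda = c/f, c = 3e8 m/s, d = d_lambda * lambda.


lambda = c / f = 3.0000e+08 / 8.9729e+09 = 0.03343401 m
d = 0.48100 * 0.03343401 = 0.01608 m

0.01608 m


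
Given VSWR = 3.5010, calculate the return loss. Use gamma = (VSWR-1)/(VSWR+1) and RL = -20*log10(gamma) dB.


gamma = (3.5010 - 1) / (3.5010 + 1) = 0.5556543
RL = -20 * log10(0.5556543) = 5.104 dB

5.104 dB


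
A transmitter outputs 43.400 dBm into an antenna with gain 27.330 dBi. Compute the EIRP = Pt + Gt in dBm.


EIRP = Pt + Gt = 43.400 + 27.330 = 70.73 dBm

70.73 dBm


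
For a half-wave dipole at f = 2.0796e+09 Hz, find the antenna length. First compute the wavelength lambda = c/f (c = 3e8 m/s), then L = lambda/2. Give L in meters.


lambda = c / f = 3.0000e+08 / 2.0796e+09 = 0.1442585 m
L = lambda / 2 = 0.1442585 / 2 = 0.07213 m

0.07213 m


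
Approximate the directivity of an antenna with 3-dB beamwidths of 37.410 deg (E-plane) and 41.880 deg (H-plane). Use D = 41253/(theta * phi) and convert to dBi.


D_linear = 41253 / (37.410 * 41.880) = 26.33062
D_dBi = 10 * log10(26.33062) = 14.20 dBi

14.20 dBi


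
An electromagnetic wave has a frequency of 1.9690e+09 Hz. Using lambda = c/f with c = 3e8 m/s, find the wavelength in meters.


lambda = c / f = 3.0000e+08 / 1.9690e+09 = 0.1524 m

0.1524 m


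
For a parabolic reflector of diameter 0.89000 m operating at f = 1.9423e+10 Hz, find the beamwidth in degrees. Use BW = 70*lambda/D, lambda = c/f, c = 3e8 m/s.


lambda = c / f = 3.0000e+08 / 1.9423e+10 = 0.01544561 m
BW = 70 * 0.01544561 / 0.89000 = 1.215 deg

1.215 deg


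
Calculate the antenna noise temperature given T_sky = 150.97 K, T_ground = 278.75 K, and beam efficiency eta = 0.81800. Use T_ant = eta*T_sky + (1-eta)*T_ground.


T_ant = 0.81800 * 150.97 + (1 - 0.81800) * 278.75 = 174.2 K

174.2 K


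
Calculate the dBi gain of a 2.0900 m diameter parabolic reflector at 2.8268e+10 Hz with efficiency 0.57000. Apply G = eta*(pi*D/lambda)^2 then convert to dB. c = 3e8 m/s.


lambda = c / f = 3.0000e+08 / 2.8268e+10 = 0.01061271 m
G_linear = 0.57000 * (pi * 2.0900 / 0.01061271)^2 = 218179.8
G_dBi = 10 * log10(218179.8) = 53.39 dBi

53.39 dBi


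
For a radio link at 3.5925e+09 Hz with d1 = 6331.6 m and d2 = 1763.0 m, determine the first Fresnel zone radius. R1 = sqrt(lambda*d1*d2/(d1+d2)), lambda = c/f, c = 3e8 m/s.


lambda = c / f = 3.0000e+08 / 3.5925e+09 = 0.08350731 m
R1 = sqrt(0.08350731 * 6331.6 * 1763.0 / (6331.6 + 1763.0)) = 10.73 m

10.73 m


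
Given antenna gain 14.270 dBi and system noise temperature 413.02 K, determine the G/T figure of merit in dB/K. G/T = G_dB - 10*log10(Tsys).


G/T = 14.270 - 10*log10(413.02) = 14.270 - 26.15971 = -11.89 dB/K

-11.89 dB/K


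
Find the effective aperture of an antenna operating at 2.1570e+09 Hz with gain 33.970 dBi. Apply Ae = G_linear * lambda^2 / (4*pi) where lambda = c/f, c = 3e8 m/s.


lambda = c / f = 3.0000e+08 / 2.1570e+09 = 0.1390821 m
G_linear = 10^(33.970/10) = 2494.595
Ae = G_linear * lambda^2 / (4*pi) = 2494.595 * 0.1390821^2 / (4*pi) = 3.840 m^2

3.840 m^2


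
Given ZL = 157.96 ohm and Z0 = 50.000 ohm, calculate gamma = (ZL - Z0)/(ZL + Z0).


gamma = (157.96 - 50.000) / (157.96 + 50.000) = 0.5191

0.5191


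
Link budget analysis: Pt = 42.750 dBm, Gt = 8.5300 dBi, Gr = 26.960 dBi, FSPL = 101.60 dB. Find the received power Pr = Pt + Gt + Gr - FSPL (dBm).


Pr = 42.750 + 8.5300 + 26.960 - 101.60 = -23.36 dBm

-23.36 dBm


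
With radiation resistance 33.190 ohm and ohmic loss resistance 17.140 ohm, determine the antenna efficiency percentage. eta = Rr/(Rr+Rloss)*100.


eta = 33.190 / (33.190 + 17.140) * 100 = 65.94%

65.94%


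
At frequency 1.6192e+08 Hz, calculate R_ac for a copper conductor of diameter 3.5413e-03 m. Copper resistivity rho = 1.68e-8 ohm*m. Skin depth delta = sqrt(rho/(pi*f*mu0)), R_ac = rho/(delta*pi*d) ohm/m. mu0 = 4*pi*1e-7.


delta = sqrt(1.68e-8 / (pi * 1.6192e+08 * 4*pi*1e-7)) = 5.126542e-06 m
R_ac = 1.68e-8 / (5.126542e-06 * pi * 3.5413e-03) = 0.2946 ohm/m

0.2946 ohm/m


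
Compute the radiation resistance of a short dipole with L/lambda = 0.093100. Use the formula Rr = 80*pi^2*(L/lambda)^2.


Rr = 80 * pi^2 * (0.093100)^2 = 80 * 9.869604 * 8.667610e-03 = 6.844 ohm

6.844 ohm


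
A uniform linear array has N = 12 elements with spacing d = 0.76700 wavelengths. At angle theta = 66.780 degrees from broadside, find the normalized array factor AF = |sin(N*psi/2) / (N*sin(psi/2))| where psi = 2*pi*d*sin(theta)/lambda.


psi = 2*pi*0.76700*sin(66.780 deg) = 4.428837 rad
AF = |sin(12*4.428837/2) / (12*sin(4.428837/2))| = 0.1033

0.1033


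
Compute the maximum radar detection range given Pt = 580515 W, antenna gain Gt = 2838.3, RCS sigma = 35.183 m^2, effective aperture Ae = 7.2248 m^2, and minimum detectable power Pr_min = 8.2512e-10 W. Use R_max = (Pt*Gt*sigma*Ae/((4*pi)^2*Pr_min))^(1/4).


R^4 = 580515*2838.3*35.183*7.2248 / ((4*pi)^2 * 8.2512e-10) = 3.214353e+18
R_max = 3.214353e+18^0.25 = 42342 m

42342 m


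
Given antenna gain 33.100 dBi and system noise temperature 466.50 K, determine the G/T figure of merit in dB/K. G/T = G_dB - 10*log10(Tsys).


G/T = 33.100 - 10*log10(466.50) = 33.100 - 26.68852 = 6.411 dB/K

6.411 dB/K


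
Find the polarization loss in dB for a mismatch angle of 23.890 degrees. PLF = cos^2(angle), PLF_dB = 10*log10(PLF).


PLF_linear = cos^2(23.890 deg) = 0.8359896
PLF_dB = 10 * log10(0.8359896) = -0.7780 dB

-0.7780 dB


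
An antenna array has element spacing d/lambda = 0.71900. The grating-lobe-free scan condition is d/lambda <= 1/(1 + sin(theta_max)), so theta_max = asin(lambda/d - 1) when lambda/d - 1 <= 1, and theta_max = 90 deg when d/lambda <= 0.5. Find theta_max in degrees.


lambda/d - 1 = 1/0.71900 - 1 = 0.3908206
theta_max = asin(0.3908206) = 23.01 deg

23.01 deg


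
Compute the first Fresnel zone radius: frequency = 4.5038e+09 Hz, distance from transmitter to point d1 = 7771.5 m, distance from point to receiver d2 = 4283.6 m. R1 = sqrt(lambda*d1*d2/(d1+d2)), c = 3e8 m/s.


lambda = c / f = 3.0000e+08 / 4.5038e+09 = 0.06661042 m
R1 = sqrt(0.06661042 * 7771.5 * 4283.6 / (7771.5 + 4283.6)) = 13.56 m

13.56 m


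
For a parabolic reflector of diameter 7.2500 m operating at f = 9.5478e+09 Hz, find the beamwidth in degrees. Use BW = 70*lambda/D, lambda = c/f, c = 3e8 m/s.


lambda = c / f = 3.0000e+08 / 9.5478e+09 = 0.03142085 m
BW = 70 * 0.03142085 / 7.2500 = 0.3034 deg

0.3034 deg


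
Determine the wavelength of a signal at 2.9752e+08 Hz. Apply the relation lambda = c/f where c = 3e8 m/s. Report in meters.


lambda = c / f = 3.0000e+08 / 2.9752e+08 = 1.008 m

1.008 m


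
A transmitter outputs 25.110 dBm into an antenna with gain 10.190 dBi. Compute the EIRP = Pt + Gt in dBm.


EIRP = Pt + Gt = 25.110 + 10.190 = 35.30 dBm

35.30 dBm


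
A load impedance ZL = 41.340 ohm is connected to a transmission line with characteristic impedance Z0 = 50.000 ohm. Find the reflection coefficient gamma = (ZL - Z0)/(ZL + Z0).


gamma = (41.340 - 50.000) / (41.340 + 50.000) = -0.09481

-0.09481


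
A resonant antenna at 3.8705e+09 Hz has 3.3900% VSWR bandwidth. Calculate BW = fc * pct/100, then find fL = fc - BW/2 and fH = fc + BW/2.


BW = 3.8705e+09 * 3.3900/100 = 1.312100e+08 Hz
fL = 3.8705e+09 - 1.312100e+08/2 = 3.805e+09 Hz
fH = 3.8705e+09 + 1.312100e+08/2 = 3.936e+09 Hz

BW=1.312e+08 Hz, fL=3.805e+09 Hz, fH=3.936e+09 Hz


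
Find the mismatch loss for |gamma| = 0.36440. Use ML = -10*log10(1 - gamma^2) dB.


ML = -10 * log10(1 - 0.36440^2) = -10 * log10(0.86721264) = 0.6187 dB

0.6187 dB


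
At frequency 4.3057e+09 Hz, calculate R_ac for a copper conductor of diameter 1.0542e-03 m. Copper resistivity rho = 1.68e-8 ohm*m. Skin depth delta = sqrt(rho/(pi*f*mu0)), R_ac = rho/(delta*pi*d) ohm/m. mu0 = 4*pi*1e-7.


delta = sqrt(1.68e-8 / (pi * 4.3057e+09 * 4*pi*1e-7)) = 9.941522e-07 m
R_ac = 1.68e-8 / (9.941522e-07 * pi * 1.0542e-03) = 5.103 ohm/m

5.103 ohm/m


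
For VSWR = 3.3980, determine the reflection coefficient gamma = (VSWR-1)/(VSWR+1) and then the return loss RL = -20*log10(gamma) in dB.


gamma = (3.3980 - 1) / (3.3980 + 1) = 0.5452478
RL = -20 * log10(0.5452478) = 5.268 dB

5.268 dB


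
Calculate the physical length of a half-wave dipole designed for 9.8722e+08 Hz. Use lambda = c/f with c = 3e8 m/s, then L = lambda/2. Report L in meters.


lambda = c / f = 3.0000e+08 / 9.8722e+08 = 0.3038836 m
L = lambda / 2 = 0.3038836 / 2 = 0.1519 m

0.1519 m


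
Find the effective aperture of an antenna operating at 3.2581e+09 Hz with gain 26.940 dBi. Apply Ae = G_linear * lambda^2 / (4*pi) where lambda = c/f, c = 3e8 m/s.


lambda = c / f = 3.0000e+08 / 3.2581e+09 = 0.09207821 m
G_linear = 10^(26.940/10) = 494.3107
Ae = G_linear * lambda^2 / (4*pi) = 494.3107 * 0.09207821^2 / (4*pi) = 0.3335 m^2

0.3335 m^2


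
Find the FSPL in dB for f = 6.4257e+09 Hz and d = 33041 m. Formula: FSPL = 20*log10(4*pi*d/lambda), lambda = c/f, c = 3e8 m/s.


lambda = c / f = 3.0000e+08 / 6.4257e+09 = 0.04668752 m
FSPL = 20 * log10(4*pi*33041/0.04668752) = 139.0 dB

139.0 dB


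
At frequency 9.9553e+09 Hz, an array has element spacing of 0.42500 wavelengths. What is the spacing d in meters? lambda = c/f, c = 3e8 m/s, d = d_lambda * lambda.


lambda = c / f = 3.0000e+08 / 9.9553e+09 = 0.03013470 m
d = 0.42500 * 0.03013470 = 0.01281 m

0.01281 m


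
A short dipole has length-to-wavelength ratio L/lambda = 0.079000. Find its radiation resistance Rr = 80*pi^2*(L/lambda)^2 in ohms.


Rr = 80 * pi^2 * (0.079000)^2 = 80 * 9.869604 * 6.241000e-03 = 4.928 ohm

4.928 ohm


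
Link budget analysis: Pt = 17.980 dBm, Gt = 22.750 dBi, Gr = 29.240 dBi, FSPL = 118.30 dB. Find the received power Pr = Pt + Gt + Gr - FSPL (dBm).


Pr = 17.980 + 22.750 + 29.240 - 118.30 = -48.33 dBm

-48.33 dBm


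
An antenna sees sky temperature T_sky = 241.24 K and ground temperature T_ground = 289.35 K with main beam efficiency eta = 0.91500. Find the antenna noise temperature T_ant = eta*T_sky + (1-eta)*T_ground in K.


T_ant = 0.91500 * 241.24 + (1 - 0.91500) * 289.35 = 245.3 K

245.3 K


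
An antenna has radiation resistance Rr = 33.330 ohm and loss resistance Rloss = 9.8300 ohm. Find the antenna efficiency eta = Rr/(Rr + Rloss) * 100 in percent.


eta = 33.330 / (33.330 + 9.8300) * 100 = 77.22%

77.22%


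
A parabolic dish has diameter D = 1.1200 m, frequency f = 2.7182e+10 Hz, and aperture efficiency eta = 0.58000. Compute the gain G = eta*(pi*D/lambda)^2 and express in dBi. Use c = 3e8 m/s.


lambda = c / f = 3.0000e+08 / 2.7182e+10 = 0.01103672 m
G_linear = 0.58000 * (pi * 1.1200 / 0.01103672)^2 = 58949.99
G_dBi = 10 * log10(58949.99) = 47.70 dBi

47.70 dBi


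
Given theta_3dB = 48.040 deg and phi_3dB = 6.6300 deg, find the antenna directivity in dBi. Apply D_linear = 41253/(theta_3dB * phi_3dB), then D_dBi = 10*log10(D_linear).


D_linear = 41253 / (48.040 * 6.6300) = 129.5206
D_dBi = 10 * log10(129.5206) = 21.12 dBi

21.12 dBi


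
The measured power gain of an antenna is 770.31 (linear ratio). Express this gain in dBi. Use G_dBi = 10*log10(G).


G_dBi = 10 * log10(770.31) = 28.87 dBi

28.87 dBi


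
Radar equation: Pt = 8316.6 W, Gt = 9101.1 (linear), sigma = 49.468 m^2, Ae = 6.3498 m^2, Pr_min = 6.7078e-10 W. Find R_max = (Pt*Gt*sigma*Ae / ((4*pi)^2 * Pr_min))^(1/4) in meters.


R^4 = 8316.6*9101.1*49.468*6.3498 / ((4*pi)^2 * 6.7078e-10) = 2.244524e+17
R_max = 2.244524e+17^0.25 = 21766 m

21766 m


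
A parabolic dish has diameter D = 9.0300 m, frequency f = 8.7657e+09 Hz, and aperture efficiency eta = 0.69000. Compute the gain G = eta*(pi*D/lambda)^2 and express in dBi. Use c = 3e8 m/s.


lambda = c / f = 3.0000e+08 / 8.7657e+09 = 0.03422431 m
G_linear = 0.69000 * (pi * 9.0300 / 0.03422431)^2 = 474083.6
G_dBi = 10 * log10(474083.6) = 56.76 dBi

56.76 dBi


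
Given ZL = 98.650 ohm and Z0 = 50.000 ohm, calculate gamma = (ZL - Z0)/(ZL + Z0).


gamma = (98.650 - 50.000) / (98.650 + 50.000) = 0.3273

0.3273


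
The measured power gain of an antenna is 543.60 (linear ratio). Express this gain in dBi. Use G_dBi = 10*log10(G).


G_dBi = 10 * log10(543.60) = 27.35 dBi

27.35 dBi


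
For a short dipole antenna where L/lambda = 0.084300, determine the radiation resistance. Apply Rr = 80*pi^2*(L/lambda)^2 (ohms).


Rr = 80 * pi^2 * (0.084300)^2 = 80 * 9.869604 * 7.106490e-03 = 5.611 ohm

5.611 ohm


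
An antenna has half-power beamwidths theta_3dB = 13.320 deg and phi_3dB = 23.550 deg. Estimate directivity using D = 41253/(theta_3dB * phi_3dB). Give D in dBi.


D_linear = 41253 / (13.320 * 23.550) = 131.5105
D_dBi = 10 * log10(131.5105) = 21.19 dBi

21.19 dBi


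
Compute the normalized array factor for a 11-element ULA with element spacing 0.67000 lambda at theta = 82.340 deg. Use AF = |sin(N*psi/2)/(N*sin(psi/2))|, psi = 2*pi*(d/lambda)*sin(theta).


psi = 2*pi*0.67000*sin(82.340 deg) = 4.172169 rad
AF = |sin(11*4.172169/2) / (11*sin(4.172169/2))| = 0.08533

0.08533


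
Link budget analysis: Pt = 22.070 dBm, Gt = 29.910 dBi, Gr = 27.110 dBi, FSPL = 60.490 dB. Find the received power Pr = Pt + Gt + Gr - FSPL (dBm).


Pr = 22.070 + 29.910 + 27.110 - 60.490 = 18.60 dBm

18.60 dBm


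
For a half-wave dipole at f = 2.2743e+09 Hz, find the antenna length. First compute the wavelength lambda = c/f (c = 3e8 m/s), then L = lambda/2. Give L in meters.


lambda = c / f = 3.0000e+08 / 2.2743e+09 = 0.1319087 m
L = lambda / 2 = 0.1319087 / 2 = 0.06595 m

0.06595 m


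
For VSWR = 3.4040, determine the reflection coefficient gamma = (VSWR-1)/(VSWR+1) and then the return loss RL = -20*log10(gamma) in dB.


gamma = (3.4040 - 1) / (3.4040 + 1) = 0.5458674
RL = -20 * log10(0.5458674) = 5.258 dB

5.258 dB


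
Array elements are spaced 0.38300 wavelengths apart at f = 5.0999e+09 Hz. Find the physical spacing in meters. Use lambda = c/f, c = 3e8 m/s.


lambda = c / f = 3.0000e+08 / 5.0999e+09 = 0.05882468 m
d = 0.38300 * 0.05882468 = 0.02253 m

0.02253 m


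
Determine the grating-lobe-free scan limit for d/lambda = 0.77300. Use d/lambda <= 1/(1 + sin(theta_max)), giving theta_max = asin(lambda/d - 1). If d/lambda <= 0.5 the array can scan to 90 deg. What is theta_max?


lambda/d - 1 = 1/0.77300 - 1 = 0.2936611
theta_max = asin(0.2936611) = 17.08 deg

17.08 deg


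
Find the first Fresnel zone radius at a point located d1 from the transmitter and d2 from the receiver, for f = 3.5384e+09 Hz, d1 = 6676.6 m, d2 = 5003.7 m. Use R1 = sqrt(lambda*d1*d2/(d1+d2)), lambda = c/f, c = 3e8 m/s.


lambda = c / f = 3.0000e+08 / 3.5384e+09 = 0.08478408 m
R1 = sqrt(0.08478408 * 6676.6 * 5003.7 / (6676.6 + 5003.7)) = 15.57 m

15.57 m


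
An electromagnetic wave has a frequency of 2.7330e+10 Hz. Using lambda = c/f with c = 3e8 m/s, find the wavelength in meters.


lambda = c / f = 3.0000e+08 / 2.7330e+10 = 0.01098 m

0.01098 m


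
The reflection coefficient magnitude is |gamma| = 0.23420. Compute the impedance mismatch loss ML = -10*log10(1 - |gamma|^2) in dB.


ML = -10 * log10(1 - 0.23420^2) = -10 * log10(0.94515036) = 0.2450 dB

0.2450 dB


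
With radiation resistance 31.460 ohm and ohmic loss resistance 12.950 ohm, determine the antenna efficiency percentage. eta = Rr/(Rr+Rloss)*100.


eta = 31.460 / (31.460 + 12.950) * 100 = 70.84%

70.84%


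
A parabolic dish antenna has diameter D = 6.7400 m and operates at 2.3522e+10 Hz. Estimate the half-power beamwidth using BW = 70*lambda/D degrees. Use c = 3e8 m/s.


lambda = c / f = 3.0000e+08 / 2.3522e+10 = 0.01275402 m
BW = 70 * 0.01275402 / 6.7400 = 0.1325 deg

0.1325 deg


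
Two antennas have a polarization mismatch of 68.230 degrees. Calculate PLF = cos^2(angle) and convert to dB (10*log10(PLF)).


PLF_linear = cos^2(68.230 deg) = 0.1375532
PLF_dB = 10 * log10(0.1375532) = -8.615 dB

-8.615 dB


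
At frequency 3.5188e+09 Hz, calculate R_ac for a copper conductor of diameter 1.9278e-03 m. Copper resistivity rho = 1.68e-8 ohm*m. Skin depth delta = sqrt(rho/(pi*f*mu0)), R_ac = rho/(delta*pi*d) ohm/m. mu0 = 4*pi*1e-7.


delta = sqrt(1.68e-8 / (pi * 3.5188e+09 * 4*pi*1e-7)) = 1.099708e-06 m
R_ac = 1.68e-8 / (1.099708e-06 * pi * 1.9278e-03) = 2.522 ohm/m

2.522 ohm/m


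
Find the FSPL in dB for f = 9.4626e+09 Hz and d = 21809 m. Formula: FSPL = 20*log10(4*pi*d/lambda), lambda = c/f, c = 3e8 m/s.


lambda = c / f = 3.0000e+08 / 9.4626e+09 = 0.03170376 m
FSPL = 20 * log10(4*pi*21809/0.03170376) = 138.7 dB

138.7 dB


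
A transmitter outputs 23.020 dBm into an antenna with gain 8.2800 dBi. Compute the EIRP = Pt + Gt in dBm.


EIRP = Pt + Gt = 23.020 + 8.2800 = 31.30 dBm

31.30 dBm


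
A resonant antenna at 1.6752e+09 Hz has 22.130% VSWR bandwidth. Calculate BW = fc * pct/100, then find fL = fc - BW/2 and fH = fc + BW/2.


BW = 1.6752e+09 * 22.130/100 = 3.707218e+08 Hz
fL = 1.6752e+09 - 3.707218e+08/2 = 1.490e+09 Hz
fH = 1.6752e+09 + 3.707218e+08/2 = 1.861e+09 Hz

BW=3.707e+08 Hz, fL=1.490e+09 Hz, fH=1.861e+09 Hz


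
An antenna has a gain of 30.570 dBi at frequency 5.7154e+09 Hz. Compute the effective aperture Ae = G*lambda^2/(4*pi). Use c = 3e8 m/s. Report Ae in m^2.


lambda = c / f = 3.0000e+08 / 5.7154e+09 = 0.05248976 m
G_linear = 10^(30.570/10) = 1140.250
Ae = G_linear * lambda^2 / (4*pi) = 1140.250 * 0.05248976^2 / (4*pi) = 0.2500 m^2

0.2500 m^2


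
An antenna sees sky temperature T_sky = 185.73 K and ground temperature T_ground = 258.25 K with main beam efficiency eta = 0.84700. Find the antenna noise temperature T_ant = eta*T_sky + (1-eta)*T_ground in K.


T_ant = 0.84700 * 185.73 + (1 - 0.84700) * 258.25 = 196.8 K

196.8 K


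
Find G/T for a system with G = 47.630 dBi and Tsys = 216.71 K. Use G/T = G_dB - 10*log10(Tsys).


G/T = 47.630 - 10*log10(216.71) = 47.630 - 23.35879 = 24.27 dB/K

24.27 dB/K


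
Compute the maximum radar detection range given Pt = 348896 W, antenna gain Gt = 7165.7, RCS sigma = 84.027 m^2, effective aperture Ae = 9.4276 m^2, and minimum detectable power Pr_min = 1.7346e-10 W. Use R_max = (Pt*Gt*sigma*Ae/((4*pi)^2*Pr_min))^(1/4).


R^4 = 348896*7165.7*84.027*9.4276 / ((4*pi)^2 * 1.7346e-10) = 7.230287e+19
R_max = 7.230287e+19^0.25 = 92212 m

92212 m


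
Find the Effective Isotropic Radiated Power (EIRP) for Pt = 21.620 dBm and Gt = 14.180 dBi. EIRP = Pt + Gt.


EIRP = Pt + Gt = 21.620 + 14.180 = 35.80 dBm

35.80 dBm


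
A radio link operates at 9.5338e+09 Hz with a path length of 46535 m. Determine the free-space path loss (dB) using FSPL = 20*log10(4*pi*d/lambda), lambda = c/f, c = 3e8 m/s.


lambda = c / f = 3.0000e+08 / 9.5338e+09 = 0.03146699 m
FSPL = 20 * log10(4*pi*46535/0.03146699) = 145.4 dB

145.4 dB


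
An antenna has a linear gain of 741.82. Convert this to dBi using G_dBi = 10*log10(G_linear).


G_dBi = 10 * log10(741.82) = 28.70 dBi

28.70 dBi


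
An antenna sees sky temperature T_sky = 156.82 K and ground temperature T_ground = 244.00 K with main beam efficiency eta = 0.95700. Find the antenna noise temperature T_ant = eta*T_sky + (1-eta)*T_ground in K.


T_ant = 0.95700 * 156.82 + (1 - 0.95700) * 244.00 = 160.6 K

160.6 K


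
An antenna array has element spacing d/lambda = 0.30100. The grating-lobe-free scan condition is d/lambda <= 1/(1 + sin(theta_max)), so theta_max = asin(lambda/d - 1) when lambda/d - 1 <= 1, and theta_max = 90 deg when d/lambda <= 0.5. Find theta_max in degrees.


lambda/d - 1 = 1/0.30100 - 1 = 2.322259 >= 1
d/lambda <= 0.5, so the array can scan to endfire without grating lobes: theta_max = 90 deg

90 deg


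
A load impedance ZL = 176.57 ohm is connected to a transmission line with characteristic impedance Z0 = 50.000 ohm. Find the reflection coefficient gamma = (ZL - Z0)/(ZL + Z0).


gamma = (176.57 - 50.000) / (176.57 + 50.000) = 0.5586

0.5586


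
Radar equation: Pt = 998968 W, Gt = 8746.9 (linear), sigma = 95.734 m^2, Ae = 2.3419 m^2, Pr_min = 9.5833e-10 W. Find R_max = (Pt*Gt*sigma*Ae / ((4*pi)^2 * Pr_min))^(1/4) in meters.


R^4 = 998968*8746.9*95.734*2.3419 / ((4*pi)^2 * 9.5833e-10) = 1.294510e+19
R_max = 1.294510e+19^0.25 = 59983 m

59983 m


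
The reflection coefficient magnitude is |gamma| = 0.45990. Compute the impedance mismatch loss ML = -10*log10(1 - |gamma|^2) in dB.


ML = -10 * log10(1 - 0.45990^2) = -10 * log10(0.78849199) = 1.032 dB

1.032 dB


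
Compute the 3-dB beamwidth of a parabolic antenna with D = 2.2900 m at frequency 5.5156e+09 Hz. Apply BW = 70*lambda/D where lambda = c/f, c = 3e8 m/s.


lambda = c / f = 3.0000e+08 / 5.5156e+09 = 0.05439118 m
BW = 70 * 0.05439118 / 2.2900 = 1.663 deg

1.663 deg


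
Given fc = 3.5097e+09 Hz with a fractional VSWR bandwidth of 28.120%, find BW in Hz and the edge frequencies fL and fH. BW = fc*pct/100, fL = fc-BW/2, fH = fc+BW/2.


BW = 3.5097e+09 * 28.120/100 = 9.869276e+08 Hz
fL = 3.5097e+09 - 9.869276e+08/2 = 3.016e+09 Hz
fH = 3.5097e+09 + 9.869276e+08/2 = 4.003e+09 Hz

BW=9.869e+08 Hz, fL=3.016e+09 Hz, fH=4.003e+09 Hz


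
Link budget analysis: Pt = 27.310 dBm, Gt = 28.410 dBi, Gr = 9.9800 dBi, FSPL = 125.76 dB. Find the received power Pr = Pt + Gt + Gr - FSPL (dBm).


Pr = 27.310 + 28.410 + 9.9800 - 125.76 = -60.06 dBm

-60.06 dBm


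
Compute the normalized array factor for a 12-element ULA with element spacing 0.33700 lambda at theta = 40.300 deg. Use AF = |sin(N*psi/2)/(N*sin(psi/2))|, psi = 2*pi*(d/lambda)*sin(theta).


psi = 2*pi*0.33700*sin(40.300 deg) = 1.369534 rad
AF = |sin(12*1.369534/2) / (12*sin(1.369534/2))| = 0.1232

0.1232


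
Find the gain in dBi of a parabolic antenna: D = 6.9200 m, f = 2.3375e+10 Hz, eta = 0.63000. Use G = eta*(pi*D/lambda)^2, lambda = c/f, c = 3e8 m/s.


lambda = c / f = 3.0000e+08 / 2.3375e+10 = 0.01283422 m
G_linear = 0.63000 * (pi * 6.9200 / 0.01283422)^2 = 1.807647e+06
G_dBi = 10 * log10(1.807647e+06) = 62.57 dBi

62.57 dBi


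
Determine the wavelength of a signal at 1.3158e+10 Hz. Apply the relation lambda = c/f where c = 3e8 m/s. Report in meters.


lambda = c / f = 3.0000e+08 / 1.3158e+10 = 0.02280 m

0.02280 m


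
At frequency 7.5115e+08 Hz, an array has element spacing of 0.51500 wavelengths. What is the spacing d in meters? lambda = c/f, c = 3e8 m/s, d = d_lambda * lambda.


lambda = c / f = 3.0000e+08 / 7.5115e+08 = 0.3993876 m
d = 0.51500 * 0.3993876 = 0.2057 m

0.2057 m


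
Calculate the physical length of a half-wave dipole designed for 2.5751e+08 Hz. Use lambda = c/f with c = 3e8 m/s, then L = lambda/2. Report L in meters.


lambda = c / f = 3.0000e+08 / 2.5751e+08 = 1.165003 m
L = lambda / 2 = 1.165003 / 2 = 0.5825 m

0.5825 m


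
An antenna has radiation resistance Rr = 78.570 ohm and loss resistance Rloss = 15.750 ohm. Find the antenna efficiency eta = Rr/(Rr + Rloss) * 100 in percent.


eta = 78.570 / (78.570 + 15.750) * 100 = 83.30%

83.30%


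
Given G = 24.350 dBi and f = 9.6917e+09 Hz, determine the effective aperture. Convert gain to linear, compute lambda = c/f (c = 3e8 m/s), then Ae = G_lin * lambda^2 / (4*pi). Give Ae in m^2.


lambda = c / f = 3.0000e+08 / 9.6917e+09 = 0.03095432 m
G_linear = 10^(24.350/10) = 272.2701
Ae = G_linear * lambda^2 / (4*pi) = 272.2701 * 0.03095432^2 / (4*pi) = 0.02076 m^2

0.02076 m^2


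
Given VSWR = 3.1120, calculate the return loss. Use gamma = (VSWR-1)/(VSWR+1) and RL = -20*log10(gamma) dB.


gamma = (3.1120 - 1) / (3.1120 + 1) = 0.5136187
RL = -20 * log10(0.5136187) = 5.787 dB

5.787 dB


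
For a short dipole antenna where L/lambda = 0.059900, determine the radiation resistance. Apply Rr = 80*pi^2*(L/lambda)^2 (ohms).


Rr = 80 * pi^2 * (0.059900)^2 = 80 * 9.869604 * 3.588010e-03 = 2.833 ohm

2.833 ohm


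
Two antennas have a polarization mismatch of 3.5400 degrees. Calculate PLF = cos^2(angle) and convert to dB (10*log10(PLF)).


PLF_linear = cos^2(3.5400 deg) = 0.9961875
PLF_dB = 10 * log10(0.9961875) = -0.01659 dB

-0.01659 dB


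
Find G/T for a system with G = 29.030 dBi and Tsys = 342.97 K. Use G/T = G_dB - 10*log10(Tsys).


G/T = 29.030 - 10*log10(342.97) = 29.030 - 25.35256 = 3.677 dB/K

3.677 dB/K


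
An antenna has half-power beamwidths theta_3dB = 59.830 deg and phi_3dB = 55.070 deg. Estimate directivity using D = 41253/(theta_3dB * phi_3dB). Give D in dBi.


D_linear = 41253 / (59.830 * 55.070) = 12.52049
D_dBi = 10 * log10(12.52049) = 10.98 dBi

10.98 dBi
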